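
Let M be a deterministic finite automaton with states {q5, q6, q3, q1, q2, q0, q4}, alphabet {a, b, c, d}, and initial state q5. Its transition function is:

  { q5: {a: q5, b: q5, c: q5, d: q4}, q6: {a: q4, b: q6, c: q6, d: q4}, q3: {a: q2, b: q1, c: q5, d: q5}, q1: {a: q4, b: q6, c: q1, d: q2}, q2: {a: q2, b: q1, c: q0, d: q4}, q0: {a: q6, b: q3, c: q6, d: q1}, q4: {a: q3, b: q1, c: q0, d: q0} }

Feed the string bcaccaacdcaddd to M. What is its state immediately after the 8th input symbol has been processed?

q5

q5 → q5 → q5 → q5 → q5 → q5 → q5 → q5 → q5
After 8 symbols: q5.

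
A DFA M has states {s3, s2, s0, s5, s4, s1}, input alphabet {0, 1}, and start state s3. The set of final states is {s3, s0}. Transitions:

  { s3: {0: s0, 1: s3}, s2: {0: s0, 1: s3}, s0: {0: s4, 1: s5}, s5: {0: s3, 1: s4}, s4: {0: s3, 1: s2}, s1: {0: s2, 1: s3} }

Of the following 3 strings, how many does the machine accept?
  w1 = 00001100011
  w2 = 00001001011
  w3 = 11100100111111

w1: s3 → s0 → s4 → s3 → s0 → s5 → s4 → s3 → s0 → s4 → s2 → s3  → end s3, accepted
w2: s3 → s0 → s4 → s3 → s0 → s5 → s3 → s0 → s5 → s3 → s3 → s3  → end s3, accepted
w3: s3 → s3 → s3 → s3 → s0 → s4 → s2 → s0 → s4 → s2 → s3 → s3 → s3 → s3 → s3  → end s3, accepted

3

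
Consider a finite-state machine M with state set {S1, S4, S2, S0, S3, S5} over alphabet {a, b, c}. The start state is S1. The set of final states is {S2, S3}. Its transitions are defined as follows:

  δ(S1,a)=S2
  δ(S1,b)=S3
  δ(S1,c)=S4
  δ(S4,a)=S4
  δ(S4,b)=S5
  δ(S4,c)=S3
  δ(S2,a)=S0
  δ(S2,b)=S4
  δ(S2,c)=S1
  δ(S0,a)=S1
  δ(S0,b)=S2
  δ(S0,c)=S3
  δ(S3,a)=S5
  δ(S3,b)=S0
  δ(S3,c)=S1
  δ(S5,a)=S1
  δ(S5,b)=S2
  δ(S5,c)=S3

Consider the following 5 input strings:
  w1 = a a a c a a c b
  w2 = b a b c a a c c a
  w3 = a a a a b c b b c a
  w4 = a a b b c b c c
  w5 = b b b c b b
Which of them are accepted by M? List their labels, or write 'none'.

w1: S1 → S2 → S0 → S1 → S4 → S4 → S4 → S3 → S0  → end S0, rejected
w2: S1 → S3 → S5 → S2 → S1 → S2 → S0 → S3 → S1 → S2  → end S2, accepted
w3: S1 → S2 → S0 → S1 → S2 → S4 → S3 → S0 → S2 → S1 → S2  → end S2, accepted
w4: S1 → S2 → S0 → S2 → S4 → S3 → S0 → S3 → S1  → end S1, rejected
w5: S1 → S3 → S0 → S2 → S1 → S3 → S0  → end S0, rejected

w2, w3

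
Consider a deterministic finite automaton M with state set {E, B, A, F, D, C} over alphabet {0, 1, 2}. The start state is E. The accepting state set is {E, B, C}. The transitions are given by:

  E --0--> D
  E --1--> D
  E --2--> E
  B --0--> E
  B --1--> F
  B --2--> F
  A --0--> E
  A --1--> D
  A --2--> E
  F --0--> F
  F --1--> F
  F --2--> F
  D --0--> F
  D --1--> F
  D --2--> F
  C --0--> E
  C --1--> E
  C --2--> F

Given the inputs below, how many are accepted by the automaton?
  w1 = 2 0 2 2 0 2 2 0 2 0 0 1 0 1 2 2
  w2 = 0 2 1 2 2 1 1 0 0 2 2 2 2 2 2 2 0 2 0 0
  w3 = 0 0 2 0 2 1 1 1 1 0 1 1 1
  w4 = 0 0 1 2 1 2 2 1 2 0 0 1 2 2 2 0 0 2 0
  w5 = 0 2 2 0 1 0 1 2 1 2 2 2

w1:
  start at E
  read '2': E → E
  read '0': E → D
  read '2': D → F
  read '2': F → F
  read '0': F → F
  read '2': F → F
  read '2': F → F
  read '0': F → F
  read '2': F → F
  read '0': F → F
  read '0': F → F
  read '1': F → F
  read '0': F → F
  read '1': F → F
  read '2': F → F
  read '2': F → F
  end F, rejected
w2:
  start at E
  read '0': E → D
  read '2': D → F
  read '1': F → F
  read '2': F → F
  read '2': F → F
  read '1': F → F
  read '1': F → F
  read '0': F → F
  read '0': F → F
  read '2': F → F
  read '2': F → F
  read '2': F → F
  read '2': F → F
  read '2': F → F
  read '2': F → F
  read '2': F → F
  read '0': F → F
  read '2': F → F
  read '0': F → F
  read '0': F → F
  end F, rejected
w3:
  start at E
  read '0': E → D
  read '0': D → F
  read '2': F → F
  read '0': F → F
  read '2': F → F
  read '1': F → F
  read '1': F → F
  read '1': F → F
  read '1': F → F
  read '0': F → F
  read '1': F → F
  read '1': F → F
  read '1': F → F
  end F, rejected
w4:
  start at E
  read '0': E → D
  read '0': D → F
  read '1': F → F
  read '2': F → F
  read '1': F → F
  read '2': F → F
  read '2': F → F
  read '1': F → F
  read '2': F → F
  read '0': F → F
  read '0': F → F
  read '1': F → F
  read '2': F → F
  read '2': F → F
  read '2': F → F
  read '0': F → F
  read '0': F → F
  read '2': F → F
  read '0': F → F
  end F, rejected
w5:
  start at E
  read '0': E → D
  read '2': D → F
  read '2': F → F
  read '0': F → F
  read '1': F → F
  read '0': F → F
  read '1': F → F
  read '2': F → F
  read '1': F → F
  read '2': F → F
  read '2': F → F
  read '2': F → F
  end F, rejected

0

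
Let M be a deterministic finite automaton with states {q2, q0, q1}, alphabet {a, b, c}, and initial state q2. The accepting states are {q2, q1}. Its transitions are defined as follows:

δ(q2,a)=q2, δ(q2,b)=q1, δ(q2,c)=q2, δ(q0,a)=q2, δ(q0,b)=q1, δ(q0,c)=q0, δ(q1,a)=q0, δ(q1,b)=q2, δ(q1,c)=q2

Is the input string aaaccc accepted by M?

Yes

start at q2
read 'a': q2 → q2
read 'a': q2 → q2
read 'a': q2 → q2
read 'c': q2 → q2
read 'c': q2 → q2
read 'c': q2 → q2
End state q2 is accepting.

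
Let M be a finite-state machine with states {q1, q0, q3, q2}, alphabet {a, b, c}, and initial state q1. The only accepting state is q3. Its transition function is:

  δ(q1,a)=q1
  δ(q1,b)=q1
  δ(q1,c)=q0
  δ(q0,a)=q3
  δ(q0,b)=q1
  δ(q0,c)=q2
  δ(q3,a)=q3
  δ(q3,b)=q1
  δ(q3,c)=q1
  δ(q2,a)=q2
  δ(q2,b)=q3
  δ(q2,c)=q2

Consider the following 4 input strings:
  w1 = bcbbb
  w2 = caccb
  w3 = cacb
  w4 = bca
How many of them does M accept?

w1: Trace: q1 -b-> q1 -c-> q0 -b-> q1 -b-> q1 -b-> q1  → end q1, rejected
w2: Trace: q1 -c-> q0 -a-> q3 -c-> q1 -c-> q0 -b-> q1  → end q1, rejected
w3: Trace: q1 -c-> q0 -a-> q3 -c-> q1 -b-> q1  → end q1, rejected
w4: Trace: q1 -b-> q1 -c-> q0 -a-> q3  → end q3, accepted

1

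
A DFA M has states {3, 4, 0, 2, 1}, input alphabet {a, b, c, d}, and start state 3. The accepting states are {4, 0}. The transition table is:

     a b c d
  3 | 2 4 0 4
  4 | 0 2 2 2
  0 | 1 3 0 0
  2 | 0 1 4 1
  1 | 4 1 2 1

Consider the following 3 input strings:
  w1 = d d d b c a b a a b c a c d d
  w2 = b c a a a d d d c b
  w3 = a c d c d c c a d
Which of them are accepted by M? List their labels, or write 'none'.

w1: Trace: 3 -d-> 4 -d-> 2 -d-> 1 -b-> 1 -c-> 2 -a-> 0 -b-> 3 -a-> 2 -a-> 0 -b-> 3 -c-> 0 -a-> 1 -c-> 2 -d-> 1 -d-> 1  → end 1, rejected
w2: Trace: 3 -b-> 4 -c-> 2 -a-> 0 -a-> 1 -a-> 4 -d-> 2 -d-> 1 -d-> 1 -c-> 2 -b-> 1  → end 1, rejected
w3: Trace: 3 -a-> 2 -c-> 4 -d-> 2 -c-> 4 -d-> 2 -c-> 4 -c-> 2 -a-> 0 -d-> 0  → end 0, accepted

w3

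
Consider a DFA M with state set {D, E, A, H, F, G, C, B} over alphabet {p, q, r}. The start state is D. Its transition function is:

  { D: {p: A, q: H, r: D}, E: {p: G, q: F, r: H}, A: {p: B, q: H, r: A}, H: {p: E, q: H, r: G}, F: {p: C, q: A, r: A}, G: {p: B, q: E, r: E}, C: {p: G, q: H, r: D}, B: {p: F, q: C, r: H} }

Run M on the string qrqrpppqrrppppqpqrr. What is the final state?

start at D
read 'q': D → H
read 'r': H → G
read 'q': G → E
read 'r': E → H
read 'p': H → E
read 'p': E → G
read 'p': G → B
read 'q': B → C
read 'r': C → D
read 'r': D → D
read 'p': D → A
read 'p': A → B
read 'p': B → F
read 'p': F → C
read 'q': C → H
read 'p': H → E
read 'q': E → F
read 'r': F → A
read 'r': A → A

A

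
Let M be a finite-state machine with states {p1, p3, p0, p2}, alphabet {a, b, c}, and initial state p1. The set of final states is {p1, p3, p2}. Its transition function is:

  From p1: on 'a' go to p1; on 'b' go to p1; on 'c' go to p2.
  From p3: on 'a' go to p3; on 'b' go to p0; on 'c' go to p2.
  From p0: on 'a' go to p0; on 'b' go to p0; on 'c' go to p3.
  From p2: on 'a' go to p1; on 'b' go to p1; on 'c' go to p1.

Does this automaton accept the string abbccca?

Yes

p1 → p1 → p1 → p1 → p2 → p1 → p2 → p1
End state p1 is accepting.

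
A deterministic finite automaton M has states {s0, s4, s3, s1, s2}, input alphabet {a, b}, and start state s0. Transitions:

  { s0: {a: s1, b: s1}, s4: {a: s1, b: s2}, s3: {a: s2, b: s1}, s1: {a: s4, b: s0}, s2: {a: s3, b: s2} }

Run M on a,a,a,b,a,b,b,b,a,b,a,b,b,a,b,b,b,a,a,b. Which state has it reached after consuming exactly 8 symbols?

Trace: s0 -a-> s1 -a-> s4 -a-> s1 -b-> s0 -a-> s1 -b-> s0 -b-> s1 -b-> s0
After 8 symbols: s0.

s0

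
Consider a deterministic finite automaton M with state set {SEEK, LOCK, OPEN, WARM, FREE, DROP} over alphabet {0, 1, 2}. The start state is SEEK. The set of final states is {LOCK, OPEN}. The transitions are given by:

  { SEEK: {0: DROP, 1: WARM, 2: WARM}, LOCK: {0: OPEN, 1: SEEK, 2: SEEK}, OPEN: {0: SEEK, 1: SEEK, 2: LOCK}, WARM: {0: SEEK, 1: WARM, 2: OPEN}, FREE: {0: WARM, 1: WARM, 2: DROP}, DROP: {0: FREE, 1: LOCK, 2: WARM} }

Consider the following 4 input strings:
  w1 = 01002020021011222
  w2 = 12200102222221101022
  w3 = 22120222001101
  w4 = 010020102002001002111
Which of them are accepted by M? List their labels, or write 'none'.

w2

w1: SEEK → DROP → LOCK → OPEN → SEEK → WARM → SEEK → WARM → SEEK → DROP → WARM → WARM → SEEK → WARM → WARM → OPEN → LOCK → SEEK  → end SEEK, rejected
w2: SEEK → WARM → OPEN → LOCK → OPEN → SEEK → WARM → SEEK → WARM → OPEN → LOCK → SEEK → WARM → OPEN → SEEK → WARM → SEEK → WARM → SEEK → WARM → OPEN  → end OPEN, accepted
w3: SEEK → WARM → OPEN → SEEK → WARM → SEEK → WARM → OPEN → LOCK → OPEN → SEEK → WARM → WARM → SEEK → WARM  → end WARM, rejected
w4: SEEK → DROP → LOCK → OPEN → SEEK → WARM → SEEK → WARM → SEEK → WARM → SEEK → DROP → WARM → SEEK → DROP → LOCK → OPEN → SEEK → WARM → WARM → WARM → WARM  → end WARM, rejected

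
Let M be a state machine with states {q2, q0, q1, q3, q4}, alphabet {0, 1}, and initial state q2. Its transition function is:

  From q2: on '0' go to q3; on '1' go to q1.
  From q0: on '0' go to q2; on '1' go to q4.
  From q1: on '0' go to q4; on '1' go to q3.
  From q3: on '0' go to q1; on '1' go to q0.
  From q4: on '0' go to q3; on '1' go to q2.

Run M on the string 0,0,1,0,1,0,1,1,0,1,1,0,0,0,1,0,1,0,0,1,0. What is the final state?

start at q2
read '0': q2 → q3
read '0': q3 → q1
read '1': q1 → q3
read '0': q3 → q1
read '1': q1 → q3
read '0': q3 → q1
read '1': q1 → q3
read '1': q3 → q0
read '0': q0 → q2
read '1': q2 → q1
read '1': q1 → q3
read '0': q3 → q1
read '0': q1 → q4
read '0': q4 → q3
read '1': q3 → q0
read '0': q0 → q2
read '1': q2 → q1
read '0': q1 → q4
read '0': q4 → q3
read '1': q3 → q0
read '0': q0 → q2

q2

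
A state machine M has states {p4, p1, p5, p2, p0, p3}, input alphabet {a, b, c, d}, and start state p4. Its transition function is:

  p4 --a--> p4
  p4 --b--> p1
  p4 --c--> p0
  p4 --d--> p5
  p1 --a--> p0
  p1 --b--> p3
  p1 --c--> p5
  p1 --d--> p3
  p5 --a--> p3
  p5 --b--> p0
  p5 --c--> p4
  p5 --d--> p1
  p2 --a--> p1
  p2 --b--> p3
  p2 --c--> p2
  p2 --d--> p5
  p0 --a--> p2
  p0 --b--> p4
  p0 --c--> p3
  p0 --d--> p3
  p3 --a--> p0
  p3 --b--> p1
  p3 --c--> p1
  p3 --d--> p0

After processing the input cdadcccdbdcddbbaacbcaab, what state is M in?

p3

start at p4
read 'c': p4 → p0
read 'd': p0 → p3
read 'a': p3 → p0
read 'd': p0 → p3
read 'c': p3 → p1
read 'c': p1 → p5
read 'c': p5 → p4
read 'd': p4 → p5
read 'b': p5 → p0
read 'd': p0 → p3
read 'c': p3 → p1
read 'd': p1 → p3
read 'd': p3 → p0
read 'b': p0 → p4
read 'b': p4 → p1
read 'a': p1 → p0
read 'a': p0 → p2
read 'c': p2 → p2
read 'b': p2 → p3
read 'c': p3 → p1
read 'a': p1 → p0
read 'a': p0 → p2
read 'b': p2 → p3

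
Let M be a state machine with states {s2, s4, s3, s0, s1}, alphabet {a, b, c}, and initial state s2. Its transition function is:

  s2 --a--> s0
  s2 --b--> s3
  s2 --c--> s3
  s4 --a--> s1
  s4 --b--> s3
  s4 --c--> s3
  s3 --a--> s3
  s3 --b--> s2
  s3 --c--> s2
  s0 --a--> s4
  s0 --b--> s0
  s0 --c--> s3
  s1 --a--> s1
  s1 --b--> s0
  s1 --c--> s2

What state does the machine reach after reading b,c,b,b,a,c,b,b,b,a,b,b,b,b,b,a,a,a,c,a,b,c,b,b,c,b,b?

s2

s2 → s3 → s2 → s3 → s2 → s0 → s3 → s2 → s3 → s2 → s0 → s0 → s0 → s0 → s0 → s0 → s4 → s1 → s1 → s2 → s0 → s0 → s3 → s2 → s3 → s2 → s3 → s2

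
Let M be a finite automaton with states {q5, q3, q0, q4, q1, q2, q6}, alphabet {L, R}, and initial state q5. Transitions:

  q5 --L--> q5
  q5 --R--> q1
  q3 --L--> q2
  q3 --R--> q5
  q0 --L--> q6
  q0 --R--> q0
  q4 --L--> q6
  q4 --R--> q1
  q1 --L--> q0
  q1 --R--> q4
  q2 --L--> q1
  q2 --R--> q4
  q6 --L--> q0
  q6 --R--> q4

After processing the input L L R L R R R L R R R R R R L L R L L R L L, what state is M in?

start at q5
read 'L': q5 → q5
read 'L': q5 → q5
read 'R': q5 → q1
read 'L': q1 → q0
read 'R': q0 → q0
read 'R': q0 → q0
read 'R': q0 → q0
read 'L': q0 → q6
read 'R': q6 → q4
read 'R': q4 → q1
read 'R': q1 → q4
read 'R': q4 → q1
read 'R': q1 → q4
read 'R': q4 → q1
read 'L': q1 → q0
read 'L': q0 → q6
read 'R': q6 → q4
read 'L': q4 → q6
read 'L': q6 → q0
read 'R': q0 → q0
read 'L': q0 → q6
read 'L': q6 → q0

q0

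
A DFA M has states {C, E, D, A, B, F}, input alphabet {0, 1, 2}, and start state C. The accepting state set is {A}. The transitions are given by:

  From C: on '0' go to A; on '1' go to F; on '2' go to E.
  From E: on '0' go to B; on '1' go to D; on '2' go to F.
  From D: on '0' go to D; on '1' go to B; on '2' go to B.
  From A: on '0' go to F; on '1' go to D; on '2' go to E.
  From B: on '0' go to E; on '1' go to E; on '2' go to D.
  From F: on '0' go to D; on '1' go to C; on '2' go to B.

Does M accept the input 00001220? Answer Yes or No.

No

C → A → F → D → D → B → D → B → E
End state E is not accepting.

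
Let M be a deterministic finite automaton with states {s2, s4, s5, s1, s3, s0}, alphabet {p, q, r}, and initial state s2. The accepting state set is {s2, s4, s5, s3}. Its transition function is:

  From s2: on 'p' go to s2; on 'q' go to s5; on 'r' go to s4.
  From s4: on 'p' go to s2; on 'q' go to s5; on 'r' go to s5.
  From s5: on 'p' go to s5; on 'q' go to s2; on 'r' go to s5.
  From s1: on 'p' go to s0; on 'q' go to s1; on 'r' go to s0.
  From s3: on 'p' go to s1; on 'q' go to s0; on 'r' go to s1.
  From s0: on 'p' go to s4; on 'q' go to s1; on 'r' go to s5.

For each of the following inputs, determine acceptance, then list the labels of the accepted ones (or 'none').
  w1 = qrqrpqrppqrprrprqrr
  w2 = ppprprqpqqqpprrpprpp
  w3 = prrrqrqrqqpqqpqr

w1, w2, w3

w1: s2 → s5 → s5 → s2 → s4 → s2 → s5 → s5 → s5 → s5 → s2 → s4 → s2 → s4 → s5 → s5 → s5 → s2 → s4 → s5  → end s5, accepted
w2: s2 → s2 → s2 → s2 → s4 → s2 → s4 → s5 → s5 → s2 → s5 → s2 → s2 → s2 → s4 → s5 → s5 → s5 → s5 → s5 → s5  → end s5, accepted
w3: s2 → s2 → s4 → s5 → s5 → s2 → s4 → s5 → s5 → s2 → s5 → s5 → s2 → s5 → s5 → s2 → s4  → end s4, accepted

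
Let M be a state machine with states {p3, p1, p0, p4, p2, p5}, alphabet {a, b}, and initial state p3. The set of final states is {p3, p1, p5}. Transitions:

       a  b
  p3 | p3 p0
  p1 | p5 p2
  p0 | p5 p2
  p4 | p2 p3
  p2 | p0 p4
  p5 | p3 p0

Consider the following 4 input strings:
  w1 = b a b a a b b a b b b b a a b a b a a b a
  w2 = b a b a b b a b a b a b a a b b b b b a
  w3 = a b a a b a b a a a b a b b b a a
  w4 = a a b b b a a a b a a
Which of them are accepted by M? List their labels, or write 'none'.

w1: Trace: p3 -b-> p0 -a-> p5 -b-> p0 -a-> p5 -a-> p3 -b-> p0 -b-> p2 -a-> p0 -b-> p2 -b-> p4 -b-> p3 -b-> p0 -a-> p5 -a-> p3 -b-> p0 -a-> p5 -b-> p0 -a-> p5 -a-> p3 -b-> p0 -a-> p5  → end p5, accepted
w2: Trace: p3 -b-> p0 -a-> p5 -b-> p0 -a-> p5 -b-> p0 -b-> p2 -a-> p0 -b-> p2 -a-> p0 -b-> p2 -a-> p0 -b-> p2 -a-> p0 -a-> p5 -b-> p0 -b-> p2 -b-> p4 -b-> p3 -b-> p0 -a-> p5  → end p5, accepted
w3: Trace: p3 -a-> p3 -b-> p0 -a-> p5 -a-> p3 -b-> p0 -a-> p5 -b-> p0 -a-> p5 -a-> p3 -a-> p3 -b-> p0 -a-> p5 -b-> p0 -b-> p2 -b-> p4 -a-> p2 -a-> p0  → end p0, rejected
w4: Trace: p3 -a-> p3 -a-> p3 -b-> p0 -b-> p2 -b-> p4 -a-> p2 -a-> p0 -a-> p5 -b-> p0 -a-> p5 -a-> p3  → end p3, accepted

w1, w2, w4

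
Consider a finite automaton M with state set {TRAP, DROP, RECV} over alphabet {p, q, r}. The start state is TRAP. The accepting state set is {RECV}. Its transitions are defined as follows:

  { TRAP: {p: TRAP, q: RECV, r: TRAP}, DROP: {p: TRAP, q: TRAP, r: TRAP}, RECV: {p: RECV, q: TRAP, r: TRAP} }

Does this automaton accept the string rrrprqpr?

Trace: TRAP -r-> TRAP -r-> TRAP -r-> TRAP -p-> TRAP -r-> TRAP -q-> RECV -p-> RECV -r-> TRAP
End state TRAP is not accepting.

No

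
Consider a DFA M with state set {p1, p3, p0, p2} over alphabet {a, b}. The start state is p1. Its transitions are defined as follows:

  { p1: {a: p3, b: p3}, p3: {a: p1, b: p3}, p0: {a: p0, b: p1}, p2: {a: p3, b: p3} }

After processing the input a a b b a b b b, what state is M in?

Trace: p1 -a-> p3 -a-> p1 -b-> p3 -b-> p3 -a-> p1 -b-> p3 -b-> p3 -b-> p3

p3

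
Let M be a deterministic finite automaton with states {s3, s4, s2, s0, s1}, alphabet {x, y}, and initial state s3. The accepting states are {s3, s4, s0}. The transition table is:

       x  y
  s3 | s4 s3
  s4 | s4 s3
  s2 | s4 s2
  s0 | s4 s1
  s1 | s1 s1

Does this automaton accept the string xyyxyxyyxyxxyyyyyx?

Yes

Trace: s3 -x-> s4 -y-> s3 -y-> s3 -x-> s4 -y-> s3 -x-> s4 -y-> s3 -y-> s3 -x-> s4 -y-> s3 -x-> s4 -x-> s4 -y-> s3 -y-> s3 -y-> s3 -y-> s3 -y-> s3 -x-> s4
End state s4 is accepting.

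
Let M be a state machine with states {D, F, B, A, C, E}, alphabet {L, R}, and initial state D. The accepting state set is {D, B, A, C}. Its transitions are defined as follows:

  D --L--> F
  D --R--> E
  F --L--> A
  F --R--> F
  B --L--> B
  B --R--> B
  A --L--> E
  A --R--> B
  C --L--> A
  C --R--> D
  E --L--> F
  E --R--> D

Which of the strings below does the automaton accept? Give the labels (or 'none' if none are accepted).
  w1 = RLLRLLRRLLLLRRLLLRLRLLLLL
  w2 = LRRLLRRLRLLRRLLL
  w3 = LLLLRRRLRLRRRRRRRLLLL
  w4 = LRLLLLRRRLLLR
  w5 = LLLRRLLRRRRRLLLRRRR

w1: Trace: D -R-> E -L-> F -L-> A -R-> B -L-> B -L-> B -R-> B -R-> B -L-> B -L-> B -L-> B -L-> B -R-> B -R-> B -L-> B -L-> B -L-> B -R-> B -L-> B -R-> B -L-> B -L-> B -L-> B -L-> B -L-> B  → end B, accepted
w2: Trace: D -L-> F -R-> F -R-> F -L-> A -L-> E -R-> D -R-> E -L-> F -R-> F -L-> A -L-> E -R-> D -R-> E -L-> F -L-> A -L-> E  → end E, rejected
w3: Trace: D -L-> F -L-> A -L-> E -L-> F -R-> F -R-> F -R-> F -L-> A -R-> B -L-> B -R-> B -R-> B -R-> B -R-> B -R-> B -R-> B -R-> B -L-> B -L-> B -L-> B -L-> B  → end B, accepted
w4: Trace: D -L-> F -R-> F -L-> A -L-> E -L-> F -L-> A -R-> B -R-> B -R-> B -L-> B -L-> B -L-> B -R-> B  → end B, accepted
w5: Trace: D -L-> F -L-> A -L-> E -R-> D -R-> E -L-> F -L-> A -R-> B -R-> B -R-> B -R-> B -R-> B -L-> B -L-> B -L-> B -R-> B -R-> B -R-> B -R-> B  → end B, accepted

w1, w3, w4, w5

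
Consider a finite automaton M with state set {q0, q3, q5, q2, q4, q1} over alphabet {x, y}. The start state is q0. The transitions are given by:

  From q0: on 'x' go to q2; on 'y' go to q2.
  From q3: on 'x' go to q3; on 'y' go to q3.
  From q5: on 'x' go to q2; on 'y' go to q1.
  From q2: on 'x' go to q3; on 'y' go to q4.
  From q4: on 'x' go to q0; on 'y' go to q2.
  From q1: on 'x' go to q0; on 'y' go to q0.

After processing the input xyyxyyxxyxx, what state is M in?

q3

Trace: q0 -x-> q2 -y-> q4 -y-> q2 -x-> q3 -y-> q3 -y-> q3 -x-> q3 -x-> q3 -y-> q3 -x-> q3 -x-> q3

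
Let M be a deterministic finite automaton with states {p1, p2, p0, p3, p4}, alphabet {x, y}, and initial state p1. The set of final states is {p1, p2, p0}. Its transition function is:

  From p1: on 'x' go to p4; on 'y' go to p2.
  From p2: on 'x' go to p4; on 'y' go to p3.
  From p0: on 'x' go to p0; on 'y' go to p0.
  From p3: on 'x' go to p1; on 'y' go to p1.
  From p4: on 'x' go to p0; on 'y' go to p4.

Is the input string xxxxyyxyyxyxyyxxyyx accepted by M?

start at p1
read 'x': p1 → p4
read 'x': p4 → p0
read 'x': p0 → p0
read 'x': p0 → p0
read 'y': p0 → p0
read 'y': p0 → p0
read 'x': p0 → p0
read 'y': p0 → p0
read 'y': p0 → p0
read 'x': p0 → p0
read 'y': p0 → p0
read 'x': p0 → p0
read 'y': p0 → p0
read 'y': p0 → p0
read 'x': p0 → p0
read 'x': p0 → p0
read 'y': p0 → p0
read 'y': p0 → p0
read 'x': p0 → p0
End state p0 is accepting.

Yes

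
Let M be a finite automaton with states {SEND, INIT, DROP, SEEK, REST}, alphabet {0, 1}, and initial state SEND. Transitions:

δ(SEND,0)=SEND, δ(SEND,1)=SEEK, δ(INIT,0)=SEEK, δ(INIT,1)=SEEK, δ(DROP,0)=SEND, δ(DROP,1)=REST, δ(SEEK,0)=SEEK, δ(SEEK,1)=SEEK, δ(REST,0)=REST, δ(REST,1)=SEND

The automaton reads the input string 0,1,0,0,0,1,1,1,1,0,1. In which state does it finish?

SEEK

Trace: SEND -0-> SEND -1-> SEEK -0-> SEEK -0-> SEEK -0-> SEEK -1-> SEEK -1-> SEEK -1-> SEEK -1-> SEEK -0-> SEEK -1-> SEEK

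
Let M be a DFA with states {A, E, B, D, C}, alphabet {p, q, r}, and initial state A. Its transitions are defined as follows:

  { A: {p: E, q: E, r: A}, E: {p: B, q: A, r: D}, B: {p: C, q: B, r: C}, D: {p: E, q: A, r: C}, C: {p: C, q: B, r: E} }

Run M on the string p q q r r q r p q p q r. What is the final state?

Trace: A -p-> E -q-> A -q-> E -r-> D -r-> C -q-> B -r-> C -p-> C -q-> B -p-> C -q-> B -r-> C

C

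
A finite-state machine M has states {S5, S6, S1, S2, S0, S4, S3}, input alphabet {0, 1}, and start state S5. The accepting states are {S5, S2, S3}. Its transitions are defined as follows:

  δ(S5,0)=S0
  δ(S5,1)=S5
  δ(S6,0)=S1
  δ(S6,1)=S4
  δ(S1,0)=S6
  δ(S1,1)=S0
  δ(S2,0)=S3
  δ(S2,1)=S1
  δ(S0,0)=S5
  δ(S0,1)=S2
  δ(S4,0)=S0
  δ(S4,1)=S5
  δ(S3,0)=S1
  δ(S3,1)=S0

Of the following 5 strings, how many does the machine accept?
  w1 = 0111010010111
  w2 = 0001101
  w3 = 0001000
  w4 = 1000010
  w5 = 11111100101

w1: Trace: S5 -0-> S0 -1-> S2 -1-> S1 -1-> S0 -0-> S5 -1-> S5 -0-> S0 -0-> S5 -1-> S5 -0-> S0 -1-> S2 -1-> S1 -1-> S0  → end S0, rejected
w2: Trace: S5 -0-> S0 -0-> S5 -0-> S0 -1-> S2 -1-> S1 -0-> S6 -1-> S4  → end S4, rejected
w3: Trace: S5 -0-> S0 -0-> S5 -0-> S0 -1-> S2 -0-> S3 -0-> S1 -0-> S6  → end S6, rejected
w4: Trace: S5 -1-> S5 -0-> S0 -0-> S5 -0-> S0 -0-> S5 -1-> S5 -0-> S0  → end S0, rejected
w5: Trace: S5 -1-> S5 -1-> S5 -1-> S5 -1-> S5 -1-> S5 -1-> S5 -0-> S0 -0-> S5 -1-> S5 -0-> S0 -1-> S2  → end S2, accepted

1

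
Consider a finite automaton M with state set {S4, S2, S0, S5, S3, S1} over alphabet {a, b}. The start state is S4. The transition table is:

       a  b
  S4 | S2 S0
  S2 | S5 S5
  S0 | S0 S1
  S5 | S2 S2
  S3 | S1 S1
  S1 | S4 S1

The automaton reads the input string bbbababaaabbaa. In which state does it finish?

S5

Trace: S4 -b-> S0 -b-> S1 -b-> S1 -a-> S4 -b-> S0 -a-> S0 -b-> S1 -a-> S4 -a-> S2 -a-> S5 -b-> S2 -b-> S5 -a-> S2 -a-> S5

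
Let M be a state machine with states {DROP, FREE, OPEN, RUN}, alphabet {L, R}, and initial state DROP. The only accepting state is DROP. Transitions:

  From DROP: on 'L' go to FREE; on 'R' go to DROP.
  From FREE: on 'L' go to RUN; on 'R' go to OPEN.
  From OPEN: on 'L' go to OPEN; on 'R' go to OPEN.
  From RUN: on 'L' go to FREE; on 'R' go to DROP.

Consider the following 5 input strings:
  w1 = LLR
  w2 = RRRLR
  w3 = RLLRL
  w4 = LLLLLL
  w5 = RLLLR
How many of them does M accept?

1

w1: DROP → FREE → RUN → DROP  → end DROP, accepted
w2: DROP → DROP → DROP → DROP → FREE → OPEN  → end OPEN, rejected
w3: DROP → DROP → FREE → RUN → DROP → FREE  → end FREE, rejected
w4: DROP → FREE → RUN → FREE → RUN → FREE → RUN  → end RUN, rejected
w5: DROP → DROP → FREE → RUN → FREE → OPEN  → end OPEN, rejected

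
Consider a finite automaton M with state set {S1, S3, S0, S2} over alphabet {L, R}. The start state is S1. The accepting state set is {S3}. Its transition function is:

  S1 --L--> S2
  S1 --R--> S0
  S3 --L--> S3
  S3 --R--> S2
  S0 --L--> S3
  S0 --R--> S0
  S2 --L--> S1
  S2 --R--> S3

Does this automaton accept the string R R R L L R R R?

start at S1
read 'R': S1 → S0
read 'R': S0 → S0
read 'R': S0 → S0
read 'L': S0 → S3
read 'L': S3 → S3
read 'R': S3 → S2
read 'R': S2 → S3
read 'R': S3 → S2
End state S2 is not accepting.

No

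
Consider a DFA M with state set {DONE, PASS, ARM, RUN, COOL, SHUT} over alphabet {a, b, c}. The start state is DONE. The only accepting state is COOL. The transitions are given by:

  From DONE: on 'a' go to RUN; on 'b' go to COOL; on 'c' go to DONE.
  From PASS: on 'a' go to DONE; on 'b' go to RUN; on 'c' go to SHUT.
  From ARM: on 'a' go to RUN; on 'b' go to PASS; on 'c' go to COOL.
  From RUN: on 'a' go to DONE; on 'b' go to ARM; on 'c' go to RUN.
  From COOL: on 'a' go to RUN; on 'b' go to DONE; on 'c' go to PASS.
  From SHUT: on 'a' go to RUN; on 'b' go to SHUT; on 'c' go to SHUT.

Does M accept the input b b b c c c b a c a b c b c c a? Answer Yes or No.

No

start at DONE
read 'b': DONE → COOL
read 'b': COOL → DONE
read 'b': DONE → COOL
read 'c': COOL → PASS
read 'c': PASS → SHUT
read 'c': SHUT → SHUT
read 'b': SHUT → SHUT
read 'a': SHUT → RUN
read 'c': RUN → RUN
read 'a': RUN → DONE
read 'b': DONE → COOL
read 'c': COOL → PASS
read 'b': PASS → RUN
read 'c': RUN → RUN
read 'c': RUN → RUN
read 'a': RUN → DONE
End state DONE is not accepting.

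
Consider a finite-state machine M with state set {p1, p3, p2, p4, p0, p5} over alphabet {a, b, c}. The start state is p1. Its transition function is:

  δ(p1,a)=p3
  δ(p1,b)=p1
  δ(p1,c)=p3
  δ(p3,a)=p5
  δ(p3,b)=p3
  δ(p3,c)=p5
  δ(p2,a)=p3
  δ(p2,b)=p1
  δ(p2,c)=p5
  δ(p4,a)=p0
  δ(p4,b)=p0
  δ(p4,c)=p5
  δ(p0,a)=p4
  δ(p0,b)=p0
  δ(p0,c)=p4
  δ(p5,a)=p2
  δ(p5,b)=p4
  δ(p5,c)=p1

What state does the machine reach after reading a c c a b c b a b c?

start at p1
read 'a': p1 → p3
read 'c': p3 → p5
read 'c': p5 → p1
read 'a': p1 → p3
read 'b': p3 → p3
read 'c': p3 → p5
read 'b': p5 → p4
read 'a': p4 → p0
read 'b': p0 → p0
read 'c': p0 → p4

p4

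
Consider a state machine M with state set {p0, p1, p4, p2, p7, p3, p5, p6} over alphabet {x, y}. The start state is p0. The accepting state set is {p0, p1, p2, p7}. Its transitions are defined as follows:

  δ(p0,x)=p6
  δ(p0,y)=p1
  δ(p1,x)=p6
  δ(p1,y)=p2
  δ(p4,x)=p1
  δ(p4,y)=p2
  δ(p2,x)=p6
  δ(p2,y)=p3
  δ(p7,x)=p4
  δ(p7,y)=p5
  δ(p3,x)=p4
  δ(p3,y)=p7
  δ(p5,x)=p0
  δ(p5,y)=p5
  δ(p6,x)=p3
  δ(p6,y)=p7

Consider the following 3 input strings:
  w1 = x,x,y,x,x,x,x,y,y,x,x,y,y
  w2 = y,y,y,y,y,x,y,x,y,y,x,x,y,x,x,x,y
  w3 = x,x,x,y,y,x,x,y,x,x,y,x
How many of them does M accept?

1

w1: Trace: p0 -x-> p6 -x-> p3 -y-> p7 -x-> p4 -x-> p1 -x-> p6 -x-> p3 -y-> p7 -y-> p5 -x-> p0 -x-> p6 -y-> p7 -y-> p5  → end p5, rejected
w2: Trace: p0 -y-> p1 -y-> p2 -y-> p3 -y-> p7 -y-> p5 -x-> p0 -y-> p1 -x-> p6 -y-> p7 -y-> p5 -x-> p0 -x-> p6 -y-> p7 -x-> p4 -x-> p1 -x-> p6 -y-> p7  → end p7, accepted
w3: Trace: p0 -x-> p6 -x-> p3 -x-> p4 -y-> p2 -y-> p3 -x-> p4 -x-> p1 -y-> p2 -x-> p6 -x-> p3 -y-> p7 -x-> p4  → end p4, rejected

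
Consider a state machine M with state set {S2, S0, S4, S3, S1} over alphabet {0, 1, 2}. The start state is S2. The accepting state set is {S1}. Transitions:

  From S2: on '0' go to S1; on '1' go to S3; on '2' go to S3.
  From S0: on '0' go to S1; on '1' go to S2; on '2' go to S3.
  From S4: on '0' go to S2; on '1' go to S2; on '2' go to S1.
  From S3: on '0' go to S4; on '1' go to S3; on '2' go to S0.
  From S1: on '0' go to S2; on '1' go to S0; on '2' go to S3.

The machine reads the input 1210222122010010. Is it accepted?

No

S2 → S3 → S0 → S2 → S1 → S3 → S0 → S3 → S3 → S0 → S3 → S4 → S2 → S1 → S2 → S3 → S4
End state S4 is not accepting.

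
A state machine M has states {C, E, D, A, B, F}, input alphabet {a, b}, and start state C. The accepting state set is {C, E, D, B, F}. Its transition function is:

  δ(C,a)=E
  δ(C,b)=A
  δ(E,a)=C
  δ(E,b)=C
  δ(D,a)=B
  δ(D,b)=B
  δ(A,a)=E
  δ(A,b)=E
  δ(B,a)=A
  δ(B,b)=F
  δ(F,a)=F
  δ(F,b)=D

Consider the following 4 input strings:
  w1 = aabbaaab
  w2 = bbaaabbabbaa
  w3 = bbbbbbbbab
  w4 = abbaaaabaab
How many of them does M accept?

w1: C → E → C → A → E → C → E → C → A  → end A, rejected
w2: C → A → E → C → E → C → A → E → C → A → E → C → E  → end E, accepted
w3: C → A → E → C → A → E → C → A → E → C → A  → end A, rejected
w4: C → E → C → A → E → C → E → C → A → E → C → A  → end A, rejected

1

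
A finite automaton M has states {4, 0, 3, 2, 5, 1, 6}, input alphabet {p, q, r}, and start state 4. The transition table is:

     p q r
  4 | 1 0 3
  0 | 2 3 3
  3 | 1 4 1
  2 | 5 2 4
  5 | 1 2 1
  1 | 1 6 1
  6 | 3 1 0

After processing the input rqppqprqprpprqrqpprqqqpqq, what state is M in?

0

4 → 3 → 4 → 1 → 1 → 6 → 3 → 1 → 6 → 3 → 1 → 1 → 1 → 1 → 6 → 0 → 3 → 1 → 1 → 1 → 6 → 1 → 6 → 3 → 4 → 0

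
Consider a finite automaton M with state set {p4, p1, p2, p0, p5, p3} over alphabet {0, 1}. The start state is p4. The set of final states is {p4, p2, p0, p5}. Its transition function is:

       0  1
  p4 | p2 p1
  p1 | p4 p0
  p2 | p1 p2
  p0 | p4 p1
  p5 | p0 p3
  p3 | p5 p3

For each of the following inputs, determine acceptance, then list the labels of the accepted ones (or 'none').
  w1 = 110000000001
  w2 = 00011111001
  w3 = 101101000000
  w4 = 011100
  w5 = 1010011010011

w1, w2, w4, w5

w1: Trace: p4 -1-> p1 -1-> p0 -0-> p4 -0-> p2 -0-> p1 -0-> p4 -0-> p2 -0-> p1 -0-> p4 -0-> p2 -0-> p1 -1-> p0  → end p0, accepted
w2: Trace: p4 -0-> p2 -0-> p1 -0-> p4 -1-> p1 -1-> p0 -1-> p1 -1-> p0 -1-> p1 -0-> p4 -0-> p2 -1-> p2  → end p2, accepted
w3: Trace: p4 -1-> p1 -0-> p4 -1-> p1 -1-> p0 -0-> p4 -1-> p1 -0-> p4 -0-> p2 -0-> p1 -0-> p4 -0-> p2 -0-> p1  → end p1, rejected
w4: Trace: p4 -0-> p2 -1-> p2 -1-> p2 -1-> p2 -0-> p1 -0-> p4  → end p4, accepted
w5: Trace: p4 -1-> p1 -0-> p4 -1-> p1 -0-> p4 -0-> p2 -1-> p2 -1-> p2 -0-> p1 -1-> p0 -0-> p4 -0-> p2 -1-> p2 -1-> p2  → end p2, accepted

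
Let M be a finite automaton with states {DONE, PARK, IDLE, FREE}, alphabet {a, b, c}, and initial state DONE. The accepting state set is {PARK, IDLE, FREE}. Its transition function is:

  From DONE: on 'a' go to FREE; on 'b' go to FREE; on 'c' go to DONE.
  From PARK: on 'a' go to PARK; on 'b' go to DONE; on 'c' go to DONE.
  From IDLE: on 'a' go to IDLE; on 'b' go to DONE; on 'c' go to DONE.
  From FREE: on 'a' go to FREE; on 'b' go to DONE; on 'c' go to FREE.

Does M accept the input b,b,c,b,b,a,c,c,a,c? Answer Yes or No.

DONE → FREE → DONE → DONE → FREE → DONE → FREE → FREE → FREE → FREE → FREE
End state FREE is accepting.

Yes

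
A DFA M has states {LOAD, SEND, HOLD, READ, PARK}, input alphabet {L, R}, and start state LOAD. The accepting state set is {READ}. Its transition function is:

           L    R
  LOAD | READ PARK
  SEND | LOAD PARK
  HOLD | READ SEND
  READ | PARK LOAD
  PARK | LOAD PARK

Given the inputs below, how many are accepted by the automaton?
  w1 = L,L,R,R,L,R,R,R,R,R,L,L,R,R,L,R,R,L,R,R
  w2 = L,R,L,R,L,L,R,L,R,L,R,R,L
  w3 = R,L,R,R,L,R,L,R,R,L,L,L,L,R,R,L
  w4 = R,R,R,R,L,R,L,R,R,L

w1:
  start at LOAD
  read 'L': LOAD → READ
  read 'L': READ → PARK
  read 'R': PARK → PARK
  read 'R': PARK → PARK
  read 'L': PARK → LOAD
  read 'R': LOAD → PARK
  read 'R': PARK → PARK
  read 'R': PARK → PARK
  read 'R': PARK → PARK
  read 'R': PARK → PARK
  read 'L': PARK → LOAD
  read 'L': LOAD → READ
  read 'R': READ → LOAD
  read 'R': LOAD → PARK
  read 'L': PARK → LOAD
  read 'R': LOAD → PARK
  read 'R': PARK → PARK
  read 'L': PARK → LOAD
  read 'R': LOAD → PARK
  read 'R': PARK → PARK
  end PARK, rejected
w2:
  start at LOAD
  read 'L': LOAD → READ
  read 'R': READ → LOAD
  read 'L': LOAD → READ
  read 'R': READ → LOAD
  read 'L': LOAD → READ
  read 'L': READ → PARK
  read 'R': PARK → PARK
  read 'L': PARK → LOAD
  read 'R': LOAD → PARK
  read 'L': PARK → LOAD
  read 'R': LOAD → PARK
  read 'R': PARK → PARK
  read 'L': PARK → LOAD
  end LOAD, rejected
w3:
  start at LOAD
  read 'R': LOAD → PARK
  read 'L': PARK → LOAD
  read 'R': LOAD → PARK
  read 'R': PARK → PARK
  read 'L': PARK → LOAD
  read 'R': LOAD → PARK
  read 'L': PARK → LOAD
  read 'R': LOAD → PARK
  read 'R': PARK → PARK
  read 'L': PARK → LOAD
  read 'L': LOAD → READ
  read 'L': READ → PARK
  read 'L': PARK → LOAD
  read 'R': LOAD → PARK
  read 'R': PARK → PARK
  read 'L': PARK → LOAD
  end LOAD, rejected
w4:
  start at LOAD
  read 'R': LOAD → PARK
  read 'R': PARK → PARK
  read 'R': PARK → PARK
  read 'R': PARK → PARK
  read 'L': PARK → LOAD
  read 'R': LOAD → PARK
  read 'L': PARK → LOAD
  read 'R': LOAD → PARK
  read 'R': PARK → PARK
  read 'L': PARK → LOAD
  end LOAD, rejected

0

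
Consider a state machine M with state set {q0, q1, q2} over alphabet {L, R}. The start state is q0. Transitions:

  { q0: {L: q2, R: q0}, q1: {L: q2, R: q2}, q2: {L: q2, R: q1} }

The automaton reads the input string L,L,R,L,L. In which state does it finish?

q2

start at q0
read 'L': q0 → q2
read 'L': q2 → q2
read 'R': q2 → q1
read 'L': q1 → q2
read 'L': q2 → q2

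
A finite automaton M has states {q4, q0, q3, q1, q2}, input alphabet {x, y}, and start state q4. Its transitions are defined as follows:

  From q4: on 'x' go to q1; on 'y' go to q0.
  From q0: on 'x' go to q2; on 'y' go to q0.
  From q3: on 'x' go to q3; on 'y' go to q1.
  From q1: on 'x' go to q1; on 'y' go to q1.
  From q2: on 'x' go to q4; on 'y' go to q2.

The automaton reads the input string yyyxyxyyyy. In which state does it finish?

start at q4
read 'y': q4 → q0
read 'y': q0 → q0
read 'y': q0 → q0
read 'x': q0 → q2
read 'y': q2 → q2
read 'x': q2 → q4
read 'y': q4 → q0
read 'y': q0 → q0
read 'y': q0 → q0
read 'y': q0 → q0

q0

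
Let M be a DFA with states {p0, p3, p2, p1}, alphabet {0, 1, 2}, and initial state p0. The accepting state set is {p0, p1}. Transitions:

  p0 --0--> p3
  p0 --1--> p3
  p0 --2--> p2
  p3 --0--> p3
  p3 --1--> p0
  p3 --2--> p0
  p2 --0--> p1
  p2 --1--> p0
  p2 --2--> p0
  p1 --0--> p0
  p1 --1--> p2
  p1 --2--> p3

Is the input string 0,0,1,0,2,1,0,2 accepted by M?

Yes

start at p0
read '0': p0 → p3
read '0': p3 → p3
read '1': p3 → p0
read '0': p0 → p3
read '2': p3 → p0
read '1': p0 → p3
read '0': p3 → p3
read '2': p3 → p0
End state p0 is accepting.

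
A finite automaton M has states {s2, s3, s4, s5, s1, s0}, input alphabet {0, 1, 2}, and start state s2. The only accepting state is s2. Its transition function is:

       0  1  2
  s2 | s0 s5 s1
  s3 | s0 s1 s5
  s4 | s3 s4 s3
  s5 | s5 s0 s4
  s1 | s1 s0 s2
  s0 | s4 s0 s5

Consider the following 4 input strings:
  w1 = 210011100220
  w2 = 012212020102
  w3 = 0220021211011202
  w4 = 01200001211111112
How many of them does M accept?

0

w1:
  start at s2
  read '2': s2 → s1
  read '1': s1 → s0
  read '0': s0 → s4
  read '0': s4 → s3
  read '1': s3 → s1
  read '1': s1 → s0
  read '1': s0 → s0
  read '0': s0 → s4
  read '0': s4 → s3
  read '2': s3 → s5
  read '2': s5 → s4
  read '0': s4 → s3
  end s3, rejected
w2:
  start at s2
  read '0': s2 → s0
  read '1': s0 → s0
  read '2': s0 → s5
  read '2': s5 → s4
  read '1': s4 → s4
  read '2': s4 → s3
  read '0': s3 → s0
  read '2': s0 → s5
  read '0': s5 → s5
  read '1': s5 → s0
  read '0': s0 → s4
  read '2': s4 → s3
  end s3, rejected
w3:
  start at s2
  read '0': s2 → s0
  read '2': s0 → s5
  read '2': s5 → s4
  read '0': s4 → s3
  read '0': s3 → s0
  read '2': s0 → s5
  read '1': s5 → s0
  read '2': s0 → s5
  read '1': s5 → s0
  read '1': s0 → s0
  read '0': s0 → s4
  read '1': s4 → s4
  read '1': s4 → s4
  read '2': s4 → s3
  read '0': s3 → s0
  read '2': s0 → s5
  end s5, rejected
w4:
  start at s2
  read '0': s2 → s0
  read '1': s0 → s0
  read '2': s0 → s5
  read '0': s5 → s5
  read '0': s5 → s5
  read '0': s5 → s5
  read '0': s5 → s5
  read '1': s5 → s0
  read '2': s0 → s5
  read '1': s5 → s0
  read '1': s0 → s0
  read '1': s0 → s0
  read '1': s0 → s0
  read '1': s0 → s0
  read '1': s0 → s0
  read '1': s0 → s0
  read '2': s0 → s5
  end s5, rejected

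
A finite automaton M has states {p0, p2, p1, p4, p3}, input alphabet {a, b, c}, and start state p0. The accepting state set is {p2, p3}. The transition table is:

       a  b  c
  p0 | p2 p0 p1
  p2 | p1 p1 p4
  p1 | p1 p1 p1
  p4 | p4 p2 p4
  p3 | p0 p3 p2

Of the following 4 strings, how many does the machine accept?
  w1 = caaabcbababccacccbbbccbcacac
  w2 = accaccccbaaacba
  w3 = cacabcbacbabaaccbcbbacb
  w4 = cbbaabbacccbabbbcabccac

0

w1:
  start at p0
  read 'c': p0 → p1
  read 'a': p1 → p1
  read 'a': p1 → p1
  read 'a': p1 → p1
  read 'b': p1 → p1
  read 'c': p1 → p1
  read 'b': p1 → p1
  read 'a': p1 → p1
  read 'b': p1 → p1
  read 'a': p1 → p1
  read 'b': p1 → p1
  read 'c': p1 → p1
  read 'c': p1 → p1
  read 'a': p1 → p1
  read 'c': p1 → p1
  read 'c': p1 → p1
  read 'c': p1 → p1
  read 'b': p1 → p1
  read 'b': p1 → p1
  read 'b': p1 → p1
  read 'c': p1 → p1
  read 'c': p1 → p1
  read 'b': p1 → p1
  read 'c': p1 → p1
  read 'a': p1 → p1
  read 'c': p1 → p1
  read 'a': p1 → p1
  read 'c': p1 → p1
  end p1, rejected
w2:
  start at p0
  read 'a': p0 → p2
  read 'c': p2 → p4
  read 'c': p4 → p4
  read 'a': p4 → p4
  read 'c': p4 → p4
  read 'c': p4 → p4
  read 'c': p4 → p4
  read 'c': p4 → p4
  read 'b': p4 → p2
  read 'a': p2 → p1
  read 'a': p1 → p1
  read 'a': p1 → p1
  read 'c': p1 → p1
  read 'b': p1 → p1
  read 'a': p1 → p1
  end p1, rejected
w3:
  start at p0
  read 'c': p0 → p1
  read 'a': p1 → p1
  read 'c': p1 → p1
  read 'a': p1 → p1
  read 'b': p1 → p1
  read 'c': p1 → p1
  read 'b': p1 → p1
  read 'a': p1 → p1
  read 'c': p1 → p1
  read 'b': p1 → p1
  read 'a': p1 → p1
  read 'b': p1 → p1
  read 'a': p1 → p1
  read 'a': p1 → p1
  read 'c': p1 → p1
  read 'c': p1 → p1
  read 'b': p1 → p1
  read 'c': p1 → p1
  read 'b': p1 → p1
  read 'b': p1 → p1
  read 'a': p1 → p1
  read 'c': p1 → p1
  read 'b': p1 → p1
  end p1, rejected
w4:
  start at p0
  read 'c': p0 → p1
  read 'b': p1 → p1
  read 'b': p1 → p1
  read 'a': p1 → p1
  read 'a': p1 → p1
  read 'b': p1 → p1
  read 'b': p1 → p1
  read 'a': p1 → p1
  read 'c': p1 → p1
  read 'c': p1 → p1
  read 'c': p1 → p1
  read 'b': p1 → p1
  read 'a': p1 → p1
  read 'b': p1 → p1
  read 'b': p1 → p1
  read 'b': p1 → p1
  read 'c': p1 → p1
  read 'a': p1 → p1
  read 'b': p1 → p1
  read 'c': p1 → p1
  read 'c': p1 → p1
  read 'a': p1 → p1
  read 'c': p1 → p1
  end p1, rejected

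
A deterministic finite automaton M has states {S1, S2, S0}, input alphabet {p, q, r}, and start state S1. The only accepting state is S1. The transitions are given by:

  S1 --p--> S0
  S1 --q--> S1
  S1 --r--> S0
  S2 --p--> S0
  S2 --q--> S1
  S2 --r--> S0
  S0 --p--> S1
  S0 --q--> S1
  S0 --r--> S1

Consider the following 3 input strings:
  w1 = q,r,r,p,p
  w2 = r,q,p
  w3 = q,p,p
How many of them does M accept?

w1:
  start at S1
  read 'q': S1 → S1
  read 'r': S1 → S0
  read 'r': S0 → S1
  read 'p': S1 → S0
  read 'p': S0 → S1
  end S1, accepted
w2:
  start at S1
  read 'r': S1 → S0
  read 'q': S0 → S1
  read 'p': S1 → S0
  end S0, rejected
w3:
  start at S1
  read 'q': S1 → S1
  read 'p': S1 → S0
  read 'p': S0 → S1
  end S1, accepted

2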